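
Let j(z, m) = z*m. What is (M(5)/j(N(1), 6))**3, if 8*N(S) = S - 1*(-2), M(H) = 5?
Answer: 8000/729 ≈ 10.974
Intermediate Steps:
N(S) = 1/4 + S/8 (N(S) = (S - 1*(-2))/8 = (S + 2)/8 = (2 + S)/8 = 1/4 + S/8)
j(z, m) = m*z
(M(5)/j(N(1), 6))**3 = (5/((6*(1/4 + (1/8)*1))))**3 = (5/((6*(1/4 + 1/8))))**3 = (5/((6*(3/8))))**3 = (5/(9/4))**3 = (5*(4/9))**3 = (20/9)**3 = 8000/729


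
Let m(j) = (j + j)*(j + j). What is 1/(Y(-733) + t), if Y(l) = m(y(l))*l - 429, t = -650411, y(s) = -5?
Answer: -1/724140 ≈ -1.3809e-6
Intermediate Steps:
m(j) = 4*j**2 (m(j) = (2*j)*(2*j) = 4*j**2)
Y(l) = -429 + 100*l (Y(l) = (4*(-5)**2)*l - 429 = (4*25)*l - 429 = 100*l - 429 = -429 + 100*l)
1/(Y(-733) + t) = 1/((-429 + 100*(-733)) - 650411) = 1/((-429 - 73300) - 650411) = 1/(-73729 - 650411) = 1/(-724140) = -1/724140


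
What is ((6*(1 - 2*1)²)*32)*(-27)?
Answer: -5184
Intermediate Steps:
((6*(1 - 2*1)²)*32)*(-27) = ((6*(1 - 2)²)*32)*(-27) = ((6*(-1)²)*32)*(-27) = ((6*1)*32)*(-27) = (6*32)*(-27) = 192*(-27) = -5184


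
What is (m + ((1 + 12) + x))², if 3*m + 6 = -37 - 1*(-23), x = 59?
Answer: 38416/9 ≈ 4268.4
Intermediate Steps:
m = -20/3 (m = -2 + (-37 - 1*(-23))/3 = -2 + (-37 + 23)/3 = -2 + (⅓)*(-14) = -2 - 14/3 = -20/3 ≈ -6.6667)
(m + ((1 + 12) + x))² = (-20/3 + ((1 + 12) + 59))² = (-20/3 + (13 + 59))² = (-20/3 + 72)² = (196/3)² = 38416/9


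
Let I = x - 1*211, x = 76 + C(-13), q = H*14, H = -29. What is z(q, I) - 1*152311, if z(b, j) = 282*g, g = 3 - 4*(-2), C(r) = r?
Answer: -149209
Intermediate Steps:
g = 11 (g = 3 + 8 = 11)
q = -406 (q = -29*14 = -406)
x = 63 (x = 76 - 13 = 63)
I = -148 (I = 63 - 1*211 = 63 - 211 = -148)
z(b, j) = 3102 (z(b, j) = 282*11 = 3102)
z(q, I) - 1*152311 = 3102 - 1*152311 = 3102 - 152311 = -149209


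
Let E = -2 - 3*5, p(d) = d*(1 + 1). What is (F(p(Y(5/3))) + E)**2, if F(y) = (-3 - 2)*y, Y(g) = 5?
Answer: 4489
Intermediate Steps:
p(d) = 2*d (p(d) = d*2 = 2*d)
F(y) = -5*y
E = -17 (E = -2 - 15 = -17)
(F(p(Y(5/3))) + E)**2 = (-10*5 - 17)**2 = (-5*10 - 17)**2 = (-50 - 17)**2 = (-67)**2 = 4489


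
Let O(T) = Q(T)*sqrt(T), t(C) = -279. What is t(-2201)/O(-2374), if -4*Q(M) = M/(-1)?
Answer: -279*I*sqrt(2374)/1408969 ≈ -0.0096481*I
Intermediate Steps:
Q(M) = M/4 (Q(M) = -M/(4*(-1)) = -M*(-1)/4 = -(-1)*M/4 = M/4)
O(T) = T**(3/2)/4 (O(T) = (T/4)*sqrt(T) = T**(3/2)/4)
t(-2201)/O(-2374) = -279*I*sqrt(2374)/1408969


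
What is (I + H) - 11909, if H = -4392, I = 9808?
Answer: -6493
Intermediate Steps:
(I + H) - 11909 = (9808 - 4392) - 11909 = 5416 - 11909 = -6493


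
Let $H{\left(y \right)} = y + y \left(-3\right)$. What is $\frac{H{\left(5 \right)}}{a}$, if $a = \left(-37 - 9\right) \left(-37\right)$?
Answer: $- \frac{5}{851} \approx -0.0058754$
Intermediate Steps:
$H{\left(y \right)} = - 2 y$ ($H{\left(y \right)} = y - 3 y = - 2 y$)
$a = 1702$ ($a = \left(-46\right) \left(-37\right) = 1702$)
$\frac{H{\left(5 \right)}}{a} = \frac{\left(-2\right) 5}{1702} = \left(-10\right) \frac{1}{1702} = - \frac{5}{851}$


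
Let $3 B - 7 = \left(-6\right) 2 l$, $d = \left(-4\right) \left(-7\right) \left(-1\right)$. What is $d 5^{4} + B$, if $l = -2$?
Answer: $- \frac{52469}{3} \approx -17490.0$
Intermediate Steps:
$d = -28$ ($d = 28 \left(-1\right) = -28$)
$B = \frac{31}{3}$ ($B = \frac{7}{3} + \frac{\left(-6\right) 2 \left(-2\right)}{3} = \frac{7}{3} + \frac{\left(-12\right) \left(-2\right)}{3} = \frac{7}{3} + \frac{1}{3} \cdot 24 = \frac{7}{3} + 8 = \frac{31}{3} \approx 10.333$)
$d 5^{4} + B = - 28 \cdot 5^{4} + \frac{31}{3} = \left(-28\right) 625 + \frac{31}{3} = -17500 + \frac{31}{3} = - \frac{52469}{3}$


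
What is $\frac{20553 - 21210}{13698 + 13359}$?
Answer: $- \frac{219}{9019} \approx -0.024282$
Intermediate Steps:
$\frac{20553 - 21210}{13698 + 13359} = - \frac{657}{27057} = \left(-657\right) \frac{1}{27057} = - \frac{219}{9019}$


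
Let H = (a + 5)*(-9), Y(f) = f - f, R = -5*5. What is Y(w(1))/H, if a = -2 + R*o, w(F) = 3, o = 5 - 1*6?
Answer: 0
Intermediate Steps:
o = -1 (o = 5 - 6 = -1)
R = -25
a = 23 (a = -2 - 25*(-1) = -2 + 25 = 23)
Y(f) = 0
H = -252 (H = (23 + 5)*(-9) = 28*(-9) = -252)
Y(w(1))/H = 0/(-252) = 0*(-1/252) = 0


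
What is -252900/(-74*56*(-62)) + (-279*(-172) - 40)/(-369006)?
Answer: -13205100143/11850996696 ≈ -1.1143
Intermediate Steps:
-252900/(-74*56*(-62)) + (-279*(-172) - 40)/(-369006) = -252900/((-4144*(-62))) + (47988 - 40)*(-1/369006) = -252900/256928 + 47948*(-1/369006) = -252900*1/256928 - 23974/184503 = -63225/64232 - 23974/184503 = -13205100143/11850996696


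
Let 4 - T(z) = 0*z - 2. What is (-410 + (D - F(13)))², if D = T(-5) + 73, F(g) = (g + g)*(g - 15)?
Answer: 77841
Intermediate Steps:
T(z) = 6 (T(z) = 4 - (0*z - 2) = 4 - (0 - 2) = 4 - 1*(-2) = 4 + 2 = 6)
F(g) = 2*g*(-15 + g) (F(g) = (2*g)*(-15 + g) = 2*g*(-15 + g))
D = 79 (D = 6 + 73 = 79)
(-410 + (D - F(13)))² = (-410 + (79 - 2*13*(-15 + 13)))² = (-410 + (79 - 2*13*(-2)))² = (-410 + (79 - 1*(-52)))² = (-410 + (79 + 52))² = (-410 + 131)² = (-279)² = 77841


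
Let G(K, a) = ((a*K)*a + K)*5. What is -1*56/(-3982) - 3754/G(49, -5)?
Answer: -3647927/6341335 ≈ -0.57526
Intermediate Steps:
G(K, a) = 5*K + 5*K*a² (G(K, a) = ((K*a)*a + K)*5 = (K*a² + K)*5 = (K + K*a²)*5 = 5*K + 5*K*a²)
-1*56/(-3982) - 3754/G(49, -5) = -1*56/(-3982) - 3754*1/(245*(1 + (-5)²)) = -56*(-1/3982) - 3754*1/(245*(1 + 25)) = 28/1991 - 3754/(5*49*26) = 28/1991 - 3754/6370 = 28/1991 - 3754*1/6370 = 28/1991 - 1877/3185 = -3647927/6341335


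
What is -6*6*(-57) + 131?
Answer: 2183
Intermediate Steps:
-6*6*(-57) + 131 = -36*(-57) + 131 = 2052 + 131 = 2183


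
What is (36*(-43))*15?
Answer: -23220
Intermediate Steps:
(36*(-43))*15 = -1548*15 = -23220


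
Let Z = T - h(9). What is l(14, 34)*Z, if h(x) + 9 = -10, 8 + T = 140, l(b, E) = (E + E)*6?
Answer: 61608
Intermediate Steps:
l(b, E) = 12*E (l(b, E) = (2*E)*6 = 12*E)
T = 132 (T = -8 + 140 = 132)
h(x) = -19 (h(x) = -9 - 10 = -19)
Z = 151 (Z = 132 - 1*(-19) = 132 + 19 = 151)
l(14, 34)*Z = (12*34)*151 = 408*151 = 61608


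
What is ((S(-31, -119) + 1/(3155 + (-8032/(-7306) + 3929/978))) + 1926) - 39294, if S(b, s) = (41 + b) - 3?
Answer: -421803465502721/11289940555 ≈ -37361.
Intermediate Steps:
S(b, s) = 38 + b
((S(-31, -119) + 1/(3155 + (-8032/(-7306) + 3929/978))) + 1926) - 39294 = (((38 - 31) + 1/(3155 + (-8032/(-7306) + 3929/978))) + 1926) - 39294 = ((7 + 1/(3155 + (-8032*(-1/7306) + 3929*(1/978)))) + 1926) - 39294 = ((7 + 1/(3155 + (4016/3653 + 3929/978))) + 1926) - 39294 = ((7 + 1/(3155 + 18280285/3572634)) + 1926) - 39294 = ((7 + 1/(11289940555/3572634)) + 1926) - 39294 = ((7 + 3572634/11289940555) + 1926) - 39294 = (79033156519/11289940555 + 1926) - 39294 = 21823458665449/11289940555 - 39294 = -421803465502721/11289940555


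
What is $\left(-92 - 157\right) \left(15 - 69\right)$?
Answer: $13446$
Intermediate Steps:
$\left(-92 - 157\right) \left(15 - 69\right) = - 249 \left(15 - 69\right) = \left(-249\right) \left(-54\right) = 13446$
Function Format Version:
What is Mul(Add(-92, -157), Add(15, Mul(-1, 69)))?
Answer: 13446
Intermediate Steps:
Mul(Add(-92, -157), Add(15, Mul(-1, 69))) = Mul(-249, Add(15, -69)) = Mul(-249, -54) = 13446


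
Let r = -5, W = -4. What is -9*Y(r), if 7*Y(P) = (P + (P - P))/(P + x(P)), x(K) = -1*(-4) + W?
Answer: -9/7 ≈ -1.2857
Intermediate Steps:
x(K) = 0 (x(K) = -1*(-4) - 4 = 4 - 4 = 0)
Y(P) = ⅐ (Y(P) = ((P + (P - P))/(P + 0))/7 = ((P + 0)/P)/7 = (P/P)/7 = (⅐)*1 = ⅐)
-9*Y(r) = -9*⅐ = -9/7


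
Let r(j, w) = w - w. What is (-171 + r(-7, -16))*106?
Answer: -18126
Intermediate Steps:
r(j, w) = 0
(-171 + r(-7, -16))*106 = (-171 + 0)*106 = -171*106 = -18126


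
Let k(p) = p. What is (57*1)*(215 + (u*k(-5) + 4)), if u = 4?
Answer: 11343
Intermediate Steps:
(57*1)*(215 + (u*k(-5) + 4)) = (57*1)*(215 + (4*(-5) + 4)) = 57*(215 + (-20 + 4)) = 57*(215 - 16) = 57*199 = 11343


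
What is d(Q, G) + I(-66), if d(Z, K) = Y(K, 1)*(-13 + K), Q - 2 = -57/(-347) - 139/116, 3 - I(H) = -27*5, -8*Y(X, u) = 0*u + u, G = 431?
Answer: 343/4 ≈ 85.750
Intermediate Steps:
Y(X, u) = -u/8 (Y(X, u) = -(0*u + u)/8 = -(0 + u)/8 = -u/8)
I(H) = 138 (I(H) = 3 - (-27)*5 = 3 - 1*(-135) = 3 + 135 = 138)
Q = 38883/40252 (Q = 2 + (-57/(-347) - 139/116) = 2 + (-57*(-1/347) - 139*1/116) = 2 + (57/347 - 139/116) = 2 - 41621/40252 = 38883/40252 ≈ 0.96599)
d(Z, K) = 13/8 - K/8 (d(Z, K) = (-⅛*1)*(-13 + K) = -(-13 + K)/8 = 13/8 - K/8)
d(Q, G) + I(-66) = (13/8 - ⅛*431) + 138 = (13/8 - 431/8) + 138 = -209/4 + 138 = 343/4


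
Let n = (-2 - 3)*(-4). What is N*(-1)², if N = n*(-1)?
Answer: -20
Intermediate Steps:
n = 20 (n = -5*(-4) = 20)
N = -20 (N = 20*(-1) = -20)
N*(-1)² = -20*(-1)² = -20*1 = -20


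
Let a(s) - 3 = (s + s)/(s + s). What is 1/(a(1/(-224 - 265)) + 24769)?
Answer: 1/24773 ≈ 4.0367e-5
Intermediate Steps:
a(s) = 4 (a(s) = 3 + (s + s)/(s + s) = 3 + (2*s)/((2*s)) = 3 + (2*s)*(1/(2*s)) = 3 + 1 = 4)
1/(a(1/(-224 - 265)) + 24769) = 1/(4 + 24769) = 1/24773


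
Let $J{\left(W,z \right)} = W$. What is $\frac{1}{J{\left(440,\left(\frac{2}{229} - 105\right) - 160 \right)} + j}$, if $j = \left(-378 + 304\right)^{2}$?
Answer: $\frac{1}{5916} \approx 0.00016903$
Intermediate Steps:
$j = 5476$ ($j = \left(-74\right)^{2} = 5476$)
$\frac{1}{J{\left(440,\left(\frac{2}{229} - 105\right) - 160 \right)} + j} = \frac{1}{440 + 5476} = \frac{1}{5916}$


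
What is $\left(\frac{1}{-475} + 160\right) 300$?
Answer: $\frac{911988}{19} \approx 47999.0$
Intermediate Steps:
$\left(\frac{1}{-475} + 160\right) 300 = \left(- \frac{1}{475} + 160\right) 300 = \frac{75999}{475} \cdot 300 = \frac{911988}{19}$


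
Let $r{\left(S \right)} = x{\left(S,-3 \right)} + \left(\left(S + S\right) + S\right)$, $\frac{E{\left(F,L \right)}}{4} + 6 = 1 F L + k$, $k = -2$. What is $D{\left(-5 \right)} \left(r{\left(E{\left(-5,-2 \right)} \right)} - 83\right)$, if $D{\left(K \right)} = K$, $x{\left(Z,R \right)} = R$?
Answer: $310$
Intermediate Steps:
$E{\left(F,L \right)} = -32 + 4 F L$ ($E{\left(F,L \right)} = -24 + 4 \left(1 F L - 2\right) = -24 + 4 \left(F L - 2\right) = -24 + 4 \left(-2 + F L\right) = -24 + \left(-8 + 4 F L\right) = -32 + 4 F L$)
$r{\left(S \right)} = -3 + 3 S$ ($r{\left(S \right)} = -3 + \left(\left(S + S\right) + S\right) = -3 + \left(2 S + S\right) = -3 + 3 S$)
$D{\left(-5 \right)} \left(r{\left(E{\left(-5,-2 \right)} \right)} - 83\right) = - 5 \left(\left(-3 + 3 \left(-32 + 4 \left(-5\right) \left(-2\right)\right)\right) - 83\right) = - 5 \left(\left(-3 + 3 \left(-32 + 40\right)\right) - 83\right) = - 5 \left(\left(-3 + 3 \cdot 8\right) - 83\right) = - 5 \left(\left(-3 + 24\right) - 83\right) = - 5 \left(21 - 83\right) = \left(-5\right) \left(-62\right) = 310$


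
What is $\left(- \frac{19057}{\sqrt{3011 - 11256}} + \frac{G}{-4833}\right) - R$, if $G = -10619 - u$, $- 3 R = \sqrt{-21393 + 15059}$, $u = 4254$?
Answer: $\frac{14873}{4833} + \frac{i \sqrt{6334}}{3} + \frac{1121 i \sqrt{8245}}{485} \approx 3.0774 + 236.4 i$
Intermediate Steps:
$R = - \frac{i \sqrt{6334}}{3}$ ($R = - \frac{\sqrt{-21393 + 15059}}{3} = - \frac{\sqrt{-6334}}{3} = - \frac{i \sqrt{6334}}{3} \approx - 26.529 i$)
$G = -14873$ ($G = -10619 - 4254 = -14873$)
$\left(- \frac{19057}{\sqrt{3011 - 11256}} + \frac{G}{-4833}\right) - R = \left(- \frac{19057}{\sqrt{3011 - 11256}} - \frac{14873}{-4833}\right) - - \frac{i \sqrt{6334}}{3} = \left(- \frac{19057}{\sqrt{-8245}} - - \frac{14873}{4833}\right) + \frac{i \sqrt{6334}}{3} = \left(- \frac{19057}{i \sqrt{8245}} + \frac{14873}{4833}\right) + \frac{i \sqrt{6334}}{3} = \left(- 19057 \left(- \frac{i \sqrt{8245}}{8245}\right) + \frac{14873}{4833}\right) + \frac{i \sqrt{6334}}{3} = \left(\frac{1121 i \sqrt{8245}}{485} + \frac{14873}{4833}\right) + \frac{i \sqrt{6334}}{3} = \left(\frac{14873}{4833} + \frac{1121 i \sqrt{8245}}{485}\right) + \frac{i \sqrt{6334}}{3} = \frac{14873}{4833} + \frac{i \sqrt{6334}}{3} + \frac{1121 i \sqrt{8245}}{485}$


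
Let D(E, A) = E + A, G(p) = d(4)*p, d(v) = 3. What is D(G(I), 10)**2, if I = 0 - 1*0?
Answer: 100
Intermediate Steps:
I = 0 (I = 0 + 0 = 0)
G(p) = 3*p
D(E, A) = A + E
D(G(I), 10)**2 = (10 + 3*0)**2 = (10 + 0)**2 = 10**2 = 100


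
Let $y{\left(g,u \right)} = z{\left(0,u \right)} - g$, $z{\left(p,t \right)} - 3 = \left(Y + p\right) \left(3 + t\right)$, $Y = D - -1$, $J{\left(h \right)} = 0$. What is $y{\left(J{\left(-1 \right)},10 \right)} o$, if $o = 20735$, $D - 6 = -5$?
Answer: $601315$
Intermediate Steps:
$D = 1$ ($D = 6 - 5 = 1$)
$Y = 2$ ($Y = 1 - -1 = 1 + 1 = 2$)
$z{\left(p,t \right)} = 3 + \left(2 + p\right) \left(3 + t\right)$
$y{\left(g,u \right)} = 9 - g + 2 u$ ($y{\left(g,u \right)} = \left(9 + 2 u + 3 \cdot 0 + 0 u\right) - g = \left(9 + 2 u + 0 + 0\right) - g = \left(9 + 2 u\right) - g = 9 - g + 2 u$)
$y{\left(J{\left(-1 \right)},10 \right)} o = \left(9 - 0 + 2 \cdot 10\right) 20735 = \left(9 + 0 + 20\right) 20735 = 29 \cdot 20735 = 601315$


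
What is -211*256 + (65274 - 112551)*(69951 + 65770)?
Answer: -6416535733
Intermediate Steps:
-211*256 + (65274 - 112551)*(69951 + 65770) = -54016 - 47277*135721 = -54016 - 6416481717 = -6416535733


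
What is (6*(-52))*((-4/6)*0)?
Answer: 0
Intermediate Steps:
(6*(-52))*((-4/6)*0) = -312*(⅙)*(-4)*0 = -(-208)*0 = -312*0 = 0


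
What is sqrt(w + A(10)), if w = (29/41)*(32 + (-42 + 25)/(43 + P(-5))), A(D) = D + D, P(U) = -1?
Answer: sqrt(125573406)/1722 ≈ 6.5075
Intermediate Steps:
A(D) = 2*D
w = 38483/1722 (w = (29/41)*(32 + (-42 + 25)/(43 - 1)) = (29*(1/41))*(32 - 17/42) = 29*(32 - 17*1/42)/41 = 29*(32 - 17/42)/41 = (29/41)*(1327/42) = 38483/1722 ≈ 22.348)
sqrt(w + A(10)) = sqrt(38483/1722 + 2*10) = sqrt(38483/1722 + 20) = sqrt(72923/1722) = sqrt(125573406)/1722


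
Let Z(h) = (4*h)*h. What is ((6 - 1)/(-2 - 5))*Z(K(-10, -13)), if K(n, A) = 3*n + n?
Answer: -32000/7 ≈ -4571.4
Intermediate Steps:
K(n, A) = 4*n
Z(h) = 4*h²
((6 - 1)/(-2 - 5))*Z(K(-10, -13)) = ((6 - 1)/(-2 - 5))*(4*(4*(-10))²) = (5/(-7))*(4*(-40)²) = (5*(-⅐))*(4*1600) = -5/7*6400 = -32000/7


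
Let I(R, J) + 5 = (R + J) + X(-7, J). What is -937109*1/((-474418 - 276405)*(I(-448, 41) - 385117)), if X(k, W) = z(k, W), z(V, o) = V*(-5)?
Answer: -937109/289437761562 ≈ -3.2377e-6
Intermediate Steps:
z(V, o) = -5*V
X(k, W) = -5*k
I(R, J) = 30 + J + R (I(R, J) = -5 + ((R + J) - 5*(-7)) = -5 + ((J + R) + 35) = -5 + (35 + J + R) = 30 + J + R)
-937109*1/((-474418 - 276405)*(I(-448, 41) - 385117)) = -937109*1/((-474418 - 276405)*((30 + 41 - 448) - 385117)) = -937109*(-1/(750823*(-377 - 385117))) = -937109/((-385494*(-750823))) = -937109/289437761562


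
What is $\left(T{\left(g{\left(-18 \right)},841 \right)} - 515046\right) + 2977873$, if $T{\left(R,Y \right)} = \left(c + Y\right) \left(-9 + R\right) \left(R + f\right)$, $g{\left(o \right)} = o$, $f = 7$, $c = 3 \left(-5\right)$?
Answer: $2708149$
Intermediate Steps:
$c = -15$
$T{\left(R,Y \right)} = \left(-15 + Y\right) \left(-9 + R\right) \left(7 + R\right)$ ($T{\left(R,Y \right)} = \left(-15 + Y\right) \left(-9 + R\right) \left(R + 7\right) = \left(-15 + Y\right) \left(-9 + R\right) \left(7 + R\right)$)
$\left(T{\left(g{\left(-18 \right)},841 \right)} - 515046\right) + 2977873 = \left(\left(945 - 52983 - 15 \left(-18\right)^{2} + 30 \left(-18\right) + 841 \left(-18\right)^{2} - \left(-36\right) 841\right) - 515046\right) + 2977873 = \left(\left(945 - 52983 - 4860 - 540 + 841 \cdot 324 + 30276\right) - 515046\right) + 2977873 = \left(\left(945 - 52983 - 4860 - 540 + 272484 + 30276\right) - 515046\right) + 2977873 = \left(245322 - 515046\right) + 2977873 = -269724 + 2977873 = 2708149$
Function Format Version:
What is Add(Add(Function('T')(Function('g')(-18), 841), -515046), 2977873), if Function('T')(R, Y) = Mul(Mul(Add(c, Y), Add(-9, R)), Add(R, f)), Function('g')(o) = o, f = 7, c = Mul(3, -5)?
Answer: 2708149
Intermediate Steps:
c = -15
Function('T')(R, Y) = Mul(Add(-15, Y), Add(-9, R), Add(7, R)) (Function('T')(R, Y) = Mul(Mul(Add(-15, Y), Add(-9, R)), Add(R, 7)) = Mul(Mul(Add(-15, Y), Add(-9, R)), Add(7, R)) = Mul(Add(-15, Y), Add(-9, R), Add(7, R)))
Add(Add(Function('T')(Function('g')(-18), 841), -515046), 2977873) = Add(Add(Add(945, Mul(-63, 841), Mul(-15, Pow(-18, 2)), Mul(30, -18), Mul(841, Pow(-18, 2)), Mul(-2, -18, 841)), -515046), 2977873) = Add(Add(Add(945, -52983, Mul(-15, 324), -540, Mul(841, 324), 30276), -515046), 2977873) = Add(Add(Add(945, -52983, -4860, -540, 272484, 30276), -515046), 2977873) = Add(Add(245322, -515046), 2977873) = Add(-269724, 2977873) = 2708149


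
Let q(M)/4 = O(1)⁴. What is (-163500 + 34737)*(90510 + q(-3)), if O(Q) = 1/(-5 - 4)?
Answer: -2832004427666/243 ≈ -1.1654e+10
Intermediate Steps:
O(Q) = -⅑ (O(Q) = 1/(-9) = -⅑)
q(M) = 4/6561 (q(M) = 4*(-⅑)⁴ = 4*(1/6561) = 4/6561)
(-163500 + 34737)*(90510 + q(-3)) = (-163500 + 34737)*(90510 + 4/6561) = -128763*593836114/6561 = -2832004427666/243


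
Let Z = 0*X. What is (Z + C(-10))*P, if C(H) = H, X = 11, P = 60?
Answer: -600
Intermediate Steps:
Z = 0 (Z = 0*11 = 0)
(Z + C(-10))*P = (0 - 10)*60 = -10*60 = -600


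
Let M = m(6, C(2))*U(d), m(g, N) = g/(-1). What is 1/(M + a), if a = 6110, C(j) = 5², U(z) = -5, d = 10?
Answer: 1/6140 ≈ 0.00016287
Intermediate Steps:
C(j) = 25
m(g, N) = -g (m(g, N) = g*(-1) = -g)
M = 30 (M = -1*6*(-5) = -6*(-5) = 30)
1/(M + a) = 1/(30 + 6110) = 1/6140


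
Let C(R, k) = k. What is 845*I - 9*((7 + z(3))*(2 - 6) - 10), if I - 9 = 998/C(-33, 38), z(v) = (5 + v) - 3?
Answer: 576068/19 ≈ 30319.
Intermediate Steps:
z(v) = 2 + v
I = 670/19 (I = 9 + 998/38 = 9 + 998*(1/38) = 9 + 499/19 = 670/19 ≈ 35.263)
845*I - 9*((7 + z(3))*(2 - 6) - 10) = 845*(670/19) - 9*((7 + (2 + 3))*(2 - 6) - 10) = 566150/19 - 9*((7 + 5)*(-4) - 10) = 566150/19 - 9*(12*(-4) - 10) = 566150/19 - 9*(-48 - 10) = 566150/19 - 9*(-58) = 566150/19 + 522 = 576068/19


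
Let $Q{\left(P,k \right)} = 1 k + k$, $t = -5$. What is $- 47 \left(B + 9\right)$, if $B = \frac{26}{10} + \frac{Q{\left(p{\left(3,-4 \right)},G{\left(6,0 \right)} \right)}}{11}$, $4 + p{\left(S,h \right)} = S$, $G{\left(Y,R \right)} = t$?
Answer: $- \frac{27636}{55} \approx -502.47$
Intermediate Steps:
$G{\left(Y,R \right)} = -5$
$p{\left(S,h \right)} = -4 + S$
$Q{\left(P,k \right)} = 2 k$ ($Q{\left(P,k \right)} = k + k = 2 k$)
$B = \frac{93}{55}$ ($B = \frac{26}{10} + \frac{2 \left(-5\right)}{11} = 26 \cdot \frac{1}{10} - \frac{10}{11} = \frac{13}{5} - \frac{10}{11} = \frac{93}{55} \approx 1.6909$)
$- 47 \left(B + 9\right) = - 47 \left(\frac{93}{55} + 9\right) = \left(-47\right) \frac{588}{55} = - \frac{27636}{55}$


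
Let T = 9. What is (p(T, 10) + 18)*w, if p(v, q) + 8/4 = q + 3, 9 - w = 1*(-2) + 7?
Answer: 116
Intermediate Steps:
w = 4 (w = 9 - (1*(-2) + 7) = 9 - (-2 + 7) = 9 - 1*5 = 9 - 5 = 4)
p(v, q) = 1 + q (p(v, q) = -2 + (q + 3) = -2 + (3 + q) = 1 + q)
(p(T, 10) + 18)*w = ((1 + 10) + 18)*4 = (11 + 18)*4 = 29*4 = 116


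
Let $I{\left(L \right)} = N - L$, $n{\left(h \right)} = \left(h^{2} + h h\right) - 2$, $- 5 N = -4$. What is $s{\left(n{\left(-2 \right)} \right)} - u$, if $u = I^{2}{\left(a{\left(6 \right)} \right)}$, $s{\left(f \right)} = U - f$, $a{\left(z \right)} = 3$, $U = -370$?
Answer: $- \frac{9521}{25} \approx -380.84$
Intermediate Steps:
$N = \frac{4}{5}$ ($N = \left(- \frac{1}{5}\right) \left(-4\right) = \frac{4}{5} \approx 0.8$)
$n{\left(h \right)} = -2 + 2 h^{2}$ ($n{\left(h \right)} = \left(h^{2} + h^{2}\right) - 2 = 2 h^{2} - 2 = -2 + 2 h^{2}$)
$s{\left(f \right)} = -370 - f$
$I{\left(L \right)} = \frac{4}{5} - L$
$u = \frac{121}{25}$ ($u = \left(\frac{4}{5} - 3\right)^{2} = \left(- \frac{11}{5}\right)^{2} = \frac{121}{25} \approx 4.84$)
$s{\left(n{\left(-2 \right)} \right)} - u = \left(-370 - \left(-2 + 2 \left(-2\right)^{2}\right)\right) - \frac{121}{25} = \left(-370 - \left(-2 + 2 \cdot 4\right)\right) - \frac{121}{25} = \left(-370 - \left(-2 + 8\right)\right) - \frac{121}{25} = \left(-370 - 6\right) - \frac{121}{25} = -376 - \frac{121}{25} = - \frac{9521}{25}$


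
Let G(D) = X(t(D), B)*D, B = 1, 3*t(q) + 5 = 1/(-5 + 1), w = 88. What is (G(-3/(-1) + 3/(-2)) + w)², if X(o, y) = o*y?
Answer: 466489/64 ≈ 7288.9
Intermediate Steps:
t(q) = -7/4 (t(q) = -5/3 + 1/(3*(-5 + 1)) = -5/3 + (⅓)/(-4) = -5/3 + (⅓)*(-¼) = -5/3 - 1/12 = -7/4)
G(D) = -7*D/4 (G(D) = (-7/4*1)*D = -7*D/4)
(G(-3/(-1) + 3/(-2)) + w)² = (-7*(-3/(-1) + 3/(-2))/4 + 88)² = (-7*(-3*(-1) + 3*(-½))/4 + 88)² = (-7*(3 - 3/2)/4 + 88)² = (-7/4*3/2 + 88)² = (-21/8 + 88)² = (683/8)² = 466489/64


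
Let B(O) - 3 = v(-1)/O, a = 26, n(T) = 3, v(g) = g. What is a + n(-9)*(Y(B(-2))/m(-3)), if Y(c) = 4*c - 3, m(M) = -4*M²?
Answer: 301/12 ≈ 25.083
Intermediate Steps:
B(O) = 3 - 1/O
Y(c) = -3 + 4*c
a + n(-9)*(Y(B(-2))/m(-3)) = 26 + 3*((-3 + 4*(3 - 1/(-2)))/((-4*(-3)²))) = 26 + 3*((-3 + 4*(3 - 1*(-½)))/((-4*9))) = 26 + 3*((-3 + 4*(3 + ½))/(-36)) = 26 + 3*((-3 + 4*(7/2))*(-1/36)) = 26 + 3*((-3 + 14)*(-1/36)) = 26 + 3*(11*(-1/36)) = 26 + 3*(-11/36) = 26 - 11/12 = 301/12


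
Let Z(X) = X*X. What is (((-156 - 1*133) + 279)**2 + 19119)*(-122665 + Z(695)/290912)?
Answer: -685815359647645/290912 ≈ -2.3575e+9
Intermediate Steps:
Z(X) = X**2
(((-156 - 1*133) + 279)**2 + 19119)*(-122665 + Z(695)/290912) = (((-156 - 1*133) + 279)**2 + 19119)*(-122665 + 695**2/290912) = (((-156 - 133) + 279)**2 + 19119)*(-122665 + 483025*(1/290912)) = ((-289 + 279)**2 + 19119)*(-122665 + 483025/290912) = ((-10)**2 + 19119)*(-35684237455/290912) = (100 + 19119)*(-35684237455/290912) = 19219*(-35684237455/290912) = -685815359647645/290912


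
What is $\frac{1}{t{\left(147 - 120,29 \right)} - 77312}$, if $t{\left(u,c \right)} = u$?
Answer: $- \frac{1}{77285} \approx -1.2939 \cdot 10^{-5}$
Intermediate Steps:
$\frac{1}{t{\left(147 - 120,29 \right)} - 77312} = \frac{1}{\left(147 - 120\right) - 77312} = \frac{1}{27 - 77312} = \frac{1}{-77285} = - \frac{1}{77285}$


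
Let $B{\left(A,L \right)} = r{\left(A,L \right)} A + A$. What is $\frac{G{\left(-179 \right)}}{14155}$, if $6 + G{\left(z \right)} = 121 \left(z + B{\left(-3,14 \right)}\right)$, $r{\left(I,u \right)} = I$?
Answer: $- \frac{20939}{14155} \approx -1.4793$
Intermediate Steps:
$B{\left(A,L \right)} = A + A^{2}$ ($B{\left(A,L \right)} = A A + A = A^{2} + A = A + A^{2}$)
$G{\left(z \right)} = 720 + 121 z$ ($G{\left(z \right)} = -6 + 121 \left(z - 3 \left(1 - 3\right)\right) = -6 + 121 \left(z - -6\right) = -6 + 121 \left(z + 6\right) = -6 + 121 \left(6 + z\right) = -6 + \left(726 + 121 z\right) = 720 + 121 z$)
$\frac{G{\left(-179 \right)}}{14155} = \frac{720 + 121 \left(-179\right)}{14155} = \left(720 - 21659\right) \frac{1}{14155} = \left(-20939\right) \frac{1}{14155} = - \frac{20939}{14155}$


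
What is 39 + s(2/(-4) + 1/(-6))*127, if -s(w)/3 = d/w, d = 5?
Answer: 5793/2 ≈ 2896.5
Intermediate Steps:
s(w) = -15/w
39 + s(2/(-4) + 1/(-6))*127 = 39 - 15/(2/(-4) + 1/(-6))*127 = 39 - 15/(2*(-1/4) + 1*(-1/6))*127 = 39 - 15/(-1/2 - 1/6)*127 = 39 - 15/(-2/3)*127 = 39 - 15*(-3/2)*127 = 39 + (45/2)*127 = 39 + 5715/2 = 5793/2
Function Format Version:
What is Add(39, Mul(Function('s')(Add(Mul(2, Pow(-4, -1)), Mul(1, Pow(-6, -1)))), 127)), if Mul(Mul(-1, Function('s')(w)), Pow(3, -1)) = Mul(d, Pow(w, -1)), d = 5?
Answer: Rational(5793, 2) ≈ 2896.5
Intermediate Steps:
Function('s')(w) = Mul(-15, Pow(w, -1)) (Function('s')(w) = Mul(-3, Mul(5, Pow(w, -1))) = Mul(-15, Pow(w, -1)))
Add(39, Mul(Function('s')(Add(Mul(2, Pow(-4, -1)), Mul(1, Pow(-6, -1)))), 127)) = Add(39, Mul(Mul(-15, Pow(Add(Mul(2, Pow(-4, -1)), Mul(1, Pow(-6, -1))), -1)), 127)) = Add(39, Mul(Mul(-15, Pow(Add(Mul(2, Rational(-1, 4)), Mul(1, Rational(-1, 6))), -1)), 127)) = Add(39, Mul(Mul(-15, Pow(Add(Rational(-1, 2), Rational(-1, 6)), -1)), 127)) = Add(39, Mul(Mul(-15, Pow(Rational(-2, 3), -1)), 127)) = Add(39, Mul(Mul(-15, Rational(-3, 2)), 127)) = Add(39, Mul(Rational(45, 2), 127)) = Add(39, Rational(5715, 2)) = Rational(5793, 2)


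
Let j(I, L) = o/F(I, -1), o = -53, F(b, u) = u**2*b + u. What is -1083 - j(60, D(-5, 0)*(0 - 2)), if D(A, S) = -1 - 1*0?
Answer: -63844/59 ≈ -1082.1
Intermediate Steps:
F(b, u) = u + b*u**2 (F(b, u) = b*u**2 + u = u + b*u**2)
D(A, S) = -1 (D(A, S) = -1 + 0 = -1)
j(I, L) = -53/(-1 + I) (j(I, L) = -53*(-1/(1 + I*(-1))) = -53*(-1/(1 - I)) = -53/(-1 + I))
-1083 - j(60, D(-5, 0)*(0 - 2)) = -1083 - 53/(1 - 1*60) = -1083 - 53/(1 - 60) = -1083 - 53/(-59) = -1083 - 53*(-1)/59 = -1083 - 1*(-53/59) = -1083 + 53/59 = -63844/59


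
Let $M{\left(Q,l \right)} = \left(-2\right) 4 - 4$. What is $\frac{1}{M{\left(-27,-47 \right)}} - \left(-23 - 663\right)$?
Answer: $\frac{8231}{12} \approx 685.92$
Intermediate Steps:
$M{\left(Q,l \right)} = -12$ ($M{\left(Q,l \right)} = -8 - 4 = -12$)
$\frac{1}{M{\left(-27,-47 \right)}} - \left(-23 - 663\right) = \frac{1}{-12} - \left(-23 - 663\right) = - \frac{1}{12} - -686 = - \frac{1}{12} + 686 = \frac{8231}{12}$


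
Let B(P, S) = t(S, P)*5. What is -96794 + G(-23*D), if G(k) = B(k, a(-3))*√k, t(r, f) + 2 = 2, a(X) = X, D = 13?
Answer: -96794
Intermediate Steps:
t(r, f) = 0 (t(r, f) = -2 + 2 = 0)
B(P, S) = 0 (B(P, S) = 0*5 = 0)
G(k) = 0 (G(k) = 0*√k = 0)
-96794 + G(-23*D) = -96794 + 0 = -96794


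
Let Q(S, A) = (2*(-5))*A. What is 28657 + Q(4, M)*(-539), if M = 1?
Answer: 34047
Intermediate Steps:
Q(S, A) = -10*A
28657 + Q(4, M)*(-539) = 28657 - 10*1*(-539) = 28657 - 10*(-539) = 28657 + 5390 = 34047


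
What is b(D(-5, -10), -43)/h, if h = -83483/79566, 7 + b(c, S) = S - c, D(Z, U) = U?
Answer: 3182640/83483 ≈ 38.123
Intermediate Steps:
b(c, S) = -7 + S - c (b(c, S) = -7 + (S - c) = -7 + S - c)
h = -83483/79566 (h = -83483*1/79566 = -83483/79566 ≈ -1.0492)
b(D(-5, -10), -43)/h = (-7 - 43 - 1*(-10))/(-83483/79566) = (-7 - 43 + 10)*(-79566/83483) = -40*(-79566/83483) = 3182640/83483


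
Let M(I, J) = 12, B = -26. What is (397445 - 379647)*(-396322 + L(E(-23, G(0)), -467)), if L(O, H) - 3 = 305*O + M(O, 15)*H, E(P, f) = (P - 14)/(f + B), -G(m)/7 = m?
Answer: -92894106987/13 ≈ -7.1457e+9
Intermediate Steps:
G(m) = -7*m
E(P, f) = (-14 + P)/(-26 + f) (E(P, f) = (P - 14)/(f - 26) = (-14 + P)/(-26 + f))
L(O, H) = 3 + 12*H + 305*O (L(O, H) = 3 + (305*O + 12*H) = 3 + (12*H + 305*O) = 3 + 12*H + 305*O)
(397445 - 379647)*(-396322 + L(E(-23, G(0)), -467)) = (397445 - 379647)*(-396322 + (3 + 12*(-467) + 305*((-14 - 23)/(-26 - 7*0)))) = 17798*(-396322 + (3 - 5604 + 305*(-37/(-26 + 0)))) = 17798*(-396322 + (3 - 5604 + 305*(-37/(-26)))) = 17798*(-396322 + (3 - 5604 + 305*(-1/26*(-37)))) = 17798*(-396322 + (3 - 5604 + 305*(37/26))) = 17798*(-396322 + (3 - 5604 + 11285/26)) = 17798*(-396322 - 134341/26) = 17798*(-10438713/26) = -92894106987/13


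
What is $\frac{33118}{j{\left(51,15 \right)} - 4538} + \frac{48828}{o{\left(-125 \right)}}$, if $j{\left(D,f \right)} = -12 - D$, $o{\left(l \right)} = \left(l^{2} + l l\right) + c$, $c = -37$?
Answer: $- \frac{62234962}{11047001} \approx -5.6337$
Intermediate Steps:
$o{\left(l \right)} = -37 + 2 l^{2}$ ($o{\left(l \right)} = \left(l^{2} + l l\right) - 37 = \left(l^{2} + l^{2}\right) - 37 = 2 l^{2} - 37 = -37 + 2 l^{2}$)
$\frac{33118}{j{\left(51,15 \right)} - 4538} + \frac{48828}{o{\left(-125 \right)}} = \frac{33118}{\left(-12 - 51\right) - 4538} + \frac{48828}{-37 + 2 \left(-125\right)^{2}} = \frac{33118}{\left(-12 - 51\right) - 4538} + \frac{48828}{-37 + 2 \cdot 15625} = \frac{33118}{-63 - 4538} + \frac{48828}{-37 + 31250} = \frac{33118}{-4601} + \frac{48828}{31213} = 33118 \left(- \frac{1}{4601}\right) + 48828 \cdot \frac{1}{31213} = - \frac{33118}{4601} + \frac{3756}{2401} = - \frac{62234962}{11047001}$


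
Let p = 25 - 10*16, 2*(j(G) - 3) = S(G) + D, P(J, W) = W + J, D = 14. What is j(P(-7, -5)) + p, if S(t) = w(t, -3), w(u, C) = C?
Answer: -253/2 ≈ -126.50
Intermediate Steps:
S(t) = -3
P(J, W) = J + W
j(G) = 17/2 (j(G) = 3 + (-3 + 14)/2 = 3 + (½)*11 = 3 + 11/2 = 17/2)
p = -135 (p = 25 - 160 = -135)
j(P(-7, -5)) + p = 17/2 - 135 = -253/2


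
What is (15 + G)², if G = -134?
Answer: 14161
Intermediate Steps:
(15 + G)² = (15 - 134)² = (-119)² = 14161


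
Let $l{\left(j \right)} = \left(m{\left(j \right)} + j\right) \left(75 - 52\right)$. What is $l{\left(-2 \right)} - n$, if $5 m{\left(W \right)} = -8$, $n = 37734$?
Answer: $- \frac{189084}{5} \approx -37817.0$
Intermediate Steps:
$m{\left(W \right)} = - \frac{8}{5}$ ($m{\left(W \right)} = \frac{1}{5} \left(-8\right) = - \frac{8}{5}$)
$l{\left(j \right)} = - \frac{184}{5} + 23 j$ ($l{\left(j \right)} = \left(- \frac{8}{5} + j\right) \left(75 - 52\right) = \left(- \frac{8}{5} + j\right) 23 = - \frac{184}{5} + 23 j$)
$l{\left(-2 \right)} - n = \left(- \frac{184}{5} + 23 \left(-2\right)\right) - 37734 = \left(- \frac{184}{5} - 46\right) - 37734 = - \frac{414}{5} - 37734 = - \frac{189084}{5}$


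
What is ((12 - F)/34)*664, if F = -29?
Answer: 13612/17 ≈ 800.71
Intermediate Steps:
((12 - F)/34)*664 = ((12 - 1*(-29))/34)*664 = ((12 + 29)*(1/34))*664 = (41*(1/34))*664 = (41/34)*664 = 13612/17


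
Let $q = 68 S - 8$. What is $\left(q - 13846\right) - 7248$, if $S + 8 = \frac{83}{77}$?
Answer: $- \frac{1661098}{77} \approx -21573.0$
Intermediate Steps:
$S = - \frac{533}{77}$ ($S = -8 + \frac{83}{77} = - \frac{533}{77} \approx -6.9221$)
$q = - \frac{36860}{77}$ ($q = 68 \left(- \frac{533}{77}\right) - 8 = - \frac{36244}{77} - 8 = - \frac{36860}{77} \approx -478.7$)
$\left(q - 13846\right) - 7248 = \left(- \frac{36860}{77} - 13846\right) - 7248 = - \frac{1103002}{77} - 7248 = - \frac{1661098}{77}$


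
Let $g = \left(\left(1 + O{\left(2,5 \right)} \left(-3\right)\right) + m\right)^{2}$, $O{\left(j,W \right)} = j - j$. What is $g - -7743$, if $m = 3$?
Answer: $7759$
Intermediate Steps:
$O{\left(j,W \right)} = 0$
$g = 16$ ($g = \left(\left(1 + 0 \left(-3\right)\right) + 3\right)^{2} = \left(\left(1 + 0\right) + 3\right)^{2} = \left(1 + 3\right)^{2} = 4^{2} = 16$)
$g - -7743 = 16 - -7743 = 16 + 7743 = 7759$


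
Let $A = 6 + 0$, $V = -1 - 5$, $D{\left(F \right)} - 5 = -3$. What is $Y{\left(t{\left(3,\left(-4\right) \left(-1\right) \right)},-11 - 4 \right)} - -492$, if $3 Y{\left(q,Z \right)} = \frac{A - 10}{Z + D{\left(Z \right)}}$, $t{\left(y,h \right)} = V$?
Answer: $\frac{19192}{39} \approx 492.1$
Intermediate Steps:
$D{\left(F \right)} = 2$ ($D{\left(F \right)} = 5 - 3 = 2$)
$V = -6$
$A = 6$
$t{\left(y,h \right)} = -6$
$Y{\left(q,Z \right)} = - \frac{4}{3 \left(2 + Z\right)}$ ($Y{\left(q,Z \right)} = \frac{\left(6 - 10\right) \frac{1}{Z + 2}}{3} = \frac{\left(-4\right) \frac{1}{2 + Z}}{3} = - \frac{4}{3 \left(2 + Z\right)}$)
$Y{\left(t{\left(3,\left(-4\right) \left(-1\right) \right)},-11 - 4 \right)} - -492 = - \frac{4}{6 + 3 \left(-11 - 4\right)} - -492 = - \frac{4}{6 + 3 \left(-11 - 4\right)} + 492 = - \frac{4}{6 + 3 \left(-15\right)} + 492 = - \frac{4}{6 - 45} + 492 = - \frac{4}{-39} + 492 = \left(-4\right) \left(- \frac{1}{39}\right) + 492 = \frac{4}{39} + 492 = \frac{19192}{39}$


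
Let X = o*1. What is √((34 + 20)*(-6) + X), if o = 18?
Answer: 3*I*√34 ≈ 17.493*I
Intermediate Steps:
X = 18 (X = 18*1 = 18)
√((34 + 20)*(-6) + X) = √((34 + 20)*(-6) + 18) = √(54*(-6) + 18) = √(-324 + 18) = √(-306) = 3*I*√34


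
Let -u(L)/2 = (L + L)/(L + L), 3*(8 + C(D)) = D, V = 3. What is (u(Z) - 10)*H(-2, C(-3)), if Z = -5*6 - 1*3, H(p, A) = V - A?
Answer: -144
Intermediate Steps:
C(D) = -8 + D/3
H(p, A) = 3 - A
Z = -33 (Z = -30 - 3 = -33)
u(L) = -2 (u(L) = -2*(L + L)/(L + L) = -2*2*L/(2*L) = -2*2*L*1/(2*L) = -2*1 = -2)
(u(Z) - 10)*H(-2, C(-3)) = (-2 - 10)*(3 - (-8 + (1/3)*(-3))) = -12*(3 - (-8 - 1)) = -12*(3 - 1*(-9)) = -12*(3 + 9) = -12*12 = -144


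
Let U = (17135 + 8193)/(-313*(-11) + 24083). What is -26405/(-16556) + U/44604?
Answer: 4052459795561/2540869402428 ≈ 1.5949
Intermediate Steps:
U = 12664/13763 (U = 25328/(3443 + 24083) = 25328/27526 = 25328*(1/27526) = 12664/13763 ≈ 0.92015)
-26405/(-16556) + U/44604 = -26405/(-16556) + (12664/13763)/44604 = -26405*(-1/16556) + (12664/13763)*(1/44604) = 26405/16556 + 3166/153471213 = 4052459795561/2540869402428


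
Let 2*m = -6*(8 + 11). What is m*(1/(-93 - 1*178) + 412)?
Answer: -6364107/271 ≈ -23484.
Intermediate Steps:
m = -57 (m = (-6*(8 + 11))/2 = (-6*19)/2 = (½)*(-114) = -57)
m*(1/(-93 - 1*178) + 412) = -57*(1/(-93 - 1*178) + 412) = -57*(1/(-93 - 178) + 412) = -57*(1/(-271) + 412) = -57*(-1/271 + 412) = -57*111651/271 = -6364107/271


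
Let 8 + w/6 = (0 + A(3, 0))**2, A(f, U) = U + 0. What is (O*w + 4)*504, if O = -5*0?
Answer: 2016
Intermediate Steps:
A(f, U) = U
O = 0
w = -48 (w = -48 + 6*(0 + 0)**2 = -48 + 6*0**2 = -48 + 6*0 = -48 + 0 = -48)
(O*w + 4)*504 = (0*(-48) + 4)*504 = (0 + 4)*504 = 4*504 = 2016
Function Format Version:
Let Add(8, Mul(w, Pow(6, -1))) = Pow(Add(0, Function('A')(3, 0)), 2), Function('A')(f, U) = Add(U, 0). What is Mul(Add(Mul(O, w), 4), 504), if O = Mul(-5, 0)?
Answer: 2016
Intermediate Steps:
Function('A')(f, U) = U
O = 0
w = -48 (w = Add(-48, Mul(6, Pow(Add(0, 0), 2))) = Add(-48, Mul(6, Pow(0, 2))) = Add(-48, Mul(6, 0)) = Add(-48, 0) = -48)
Mul(Add(Mul(O, w), 4), 504) = Mul(Add(Mul(0, -48), 4), 504) = Mul(Add(0, 4), 504) = Mul(4, 504) = 2016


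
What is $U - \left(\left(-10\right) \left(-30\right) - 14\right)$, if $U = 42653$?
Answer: $42367$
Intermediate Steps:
$U - \left(\left(-10\right) \left(-30\right) - 14\right) = 42653 - \left(\left(-10\right) \left(-30\right) - 14\right) = 42653 - \left(300 - 14\right) = 42653 - 286 = 42367$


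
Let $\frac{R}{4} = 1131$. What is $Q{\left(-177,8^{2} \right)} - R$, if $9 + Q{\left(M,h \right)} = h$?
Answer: $-4469$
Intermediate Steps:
$R = 4524$ ($R = 4 \cdot 1131 = 4524$)
$Q{\left(M,h \right)} = -9 + h$
$Q{\left(-177,8^{2} \right)} - R = \left(-9 + 8^{2}\right) - 4524 = \left(-9 + 64\right) - 4524 = 55 - 4524 = -4469$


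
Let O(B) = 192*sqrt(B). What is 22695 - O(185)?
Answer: 22695 - 192*sqrt(185) ≈ 20084.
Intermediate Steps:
22695 - O(185) = 22695 - 192*sqrt(185)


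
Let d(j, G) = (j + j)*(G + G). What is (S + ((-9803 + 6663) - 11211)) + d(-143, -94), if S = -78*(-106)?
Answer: 47685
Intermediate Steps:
d(j, G) = 4*G*j (d(j, G) = (2*j)*(2*G) = 4*G*j)
S = 8268
(S + ((-9803 + 6663) - 11211)) + d(-143, -94) = (8268 + ((-9803 + 6663) - 11211)) + 4*(-94)*(-143) = (8268 + (-3140 - 11211)) + 53768 = (8268 - 14351) + 53768 = -6083 + 53768 = 47685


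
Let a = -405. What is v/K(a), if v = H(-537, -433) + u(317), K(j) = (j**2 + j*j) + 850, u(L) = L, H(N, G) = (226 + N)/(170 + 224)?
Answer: 124587/129586600 ≈ 0.00096142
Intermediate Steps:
H(N, G) = 113/197 + N/394 (H(N, G) = (226 + N)/394 = (226 + N)*(1/394) = 113/197 + N/394)
K(j) = 850 + 2*j**2 (K(j) = (j**2 + j**2) + 850 = 2*j**2 + 850 = 850 + 2*j**2)
v = 124587/394 (v = (113/197 + (1/394)*(-537)) + 317 = (113/197 - 537/394) + 317 = -311/394 + 317 = 124587/394 ≈ 316.21)
v/K(a) = 124587/(394*(850 + 2*(-405)**2)) = 124587/(394*(850 + 2*164025)) = 124587/(394*(850 + 328050)) = (124587/394)/328900 = (124587/394)*(1/328900) = 124587/129586600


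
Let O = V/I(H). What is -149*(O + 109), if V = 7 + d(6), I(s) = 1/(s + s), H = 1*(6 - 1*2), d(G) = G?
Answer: -31737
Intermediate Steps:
H = 4 (H = 1*(6 - 2) = 1*4 = 4)
I(s) = 1/(2*s)
V = 13 (V = 7 + 6 = 13)
O = 104 (O = 13/((1/2)/4) = 13/((1/2)*(1/4)) = 13/(1/8) = 8*13 = 104)
-149*(O + 109) = -149*(104 + 109) = -149*213 = -31737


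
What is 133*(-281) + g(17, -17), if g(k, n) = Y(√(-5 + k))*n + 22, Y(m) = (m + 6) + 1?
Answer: -37470 - 34*√3 ≈ -37529.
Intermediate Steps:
Y(m) = 7 + m (Y(m) = (6 + m) + 1 = 7 + m)
g(k, n) = 22 + n*(7 + √(-5 + k)) (g(k, n) = (7 + √(-5 + k))*n + 22 = n*(7 + √(-5 + k)) + 22 = 22 + n*(7 + √(-5 + k)))
133*(-281) + g(17, -17) = 133*(-281) + (22 - 17*(7 + √(-5 + 17))) = -37373 + (22 - 17*(7 + √12)) = -37373 + (22 - 17*(7 + 2*√3)) = -37373 + (22 + (-119 - 34*√3)) = -37373 + (-97 - 34*√3) = -37470 - 34*√3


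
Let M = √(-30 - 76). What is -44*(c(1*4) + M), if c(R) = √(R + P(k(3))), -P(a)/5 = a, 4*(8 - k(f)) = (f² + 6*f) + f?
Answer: -22*√6 - 44*I*√106 ≈ -53.889 - 453.01*I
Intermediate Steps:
k(f) = 8 - 7*f/4 - f²/4 (k(f) = 8 - ((f² + 6*f) + f)/4 = 8 - (f² + 7*f)/4 = 8 + (-7*f/4 - f²/4) = 8 - 7*f/4 - f²/4)
P(a) = -5*a
M = I*√106 (M = √(-106) = I*√106 ≈ 10.296*I)
c(R) = √(-5/2 + R) (c(R) = √(R - 5*(8 - 7/4*3 - ¼*3²)) = √(R - 5*(8 - 21/4 - ¼*9)) = √(R - 5*(8 - 21/4 - 9/4)) = √(R - 5*½) = √(R - 5/2) = √(-5/2 + R))
-44*(c(1*4) + M) = -44*(√(-10 + 4*(1*4))/2 + I*√106) = -44*(√(-10 + 4*4)/2 + I*√106) = -44*(√(-10 + 16)/2 + I*√106) = -44*(√6/2 + I*√106) = -22*√6 - 44*I*√106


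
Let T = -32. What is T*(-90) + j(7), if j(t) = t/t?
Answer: 2881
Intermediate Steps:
j(t) = 1
T*(-90) + j(7) = -32*(-90) + 1 = 2880 + 1 = 2881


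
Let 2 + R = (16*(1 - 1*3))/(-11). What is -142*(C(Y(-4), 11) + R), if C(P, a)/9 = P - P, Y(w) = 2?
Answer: -1420/11 ≈ -129.09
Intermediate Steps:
C(P, a) = 0 (C(P, a) = 9*(P - P) = 9*0 = 0)
R = 10/11 (R = -2 + (16*(1 - 1*3))/(-11) = -2 + (16*(1 - 3))*(-1/11) = -2 + (16*(-2))*(-1/11) = -2 - 32*(-1/11) = -2 + 32/11 = 10/11 ≈ 0.90909)
-142*(C(Y(-4), 11) + R) = -142*(0 + 10/11) = -142*10/11 = -1420/11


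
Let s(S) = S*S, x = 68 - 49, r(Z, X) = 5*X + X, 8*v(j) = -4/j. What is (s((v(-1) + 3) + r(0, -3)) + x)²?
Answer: 840889/16 ≈ 52556.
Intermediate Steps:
v(j) = -1/(2*j) (v(j) = (-4/j)/8 = -1/(2*j))
r(Z, X) = 6*X
x = 19
s(S) = S²
(s((v(-1) + 3) + r(0, -3)) + x)² = (((-½/(-1) + 3) + 6*(-3))² + 19)² = (((-½*(-1) + 3) - 18)² + 19)² = (((½ + 3) - 18)² + 19)² = ((7/2 - 18)² + 19)² = ((-29/2)² + 19)² = (841/4 + 19)² = (917/4)² = 840889/16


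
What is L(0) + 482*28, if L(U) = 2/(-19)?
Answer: 256422/19 ≈ 13496.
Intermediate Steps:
L(U) = -2/19 (L(U) = 2*(-1/19) = -2/19)
L(0) + 482*28 = -2/19 + 482*28 = -2/19 + 13496 = 256422/19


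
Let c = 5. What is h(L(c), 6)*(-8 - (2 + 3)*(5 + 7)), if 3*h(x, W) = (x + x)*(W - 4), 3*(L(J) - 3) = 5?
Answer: -3808/9 ≈ -423.11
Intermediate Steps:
L(J) = 14/3 (L(J) = 3 + (1/3)*5 = 3 + 5/3 = 14/3)
h(x, W) = 2*x*(-4 + W)/3 (h(x, W) = ((x + x)*(W - 4))/3 = ((2*x)*(-4 + W))/3 = (2*x*(-4 + W))/3 = 2*x*(-4 + W)/3)
h(L(c), 6)*(-8 - (2 + 3)*(5 + 7)) = ((2/3)*(14/3)*(-4 + 6))*(-8 - (2 + 3)*(5 + 7)) = ((2/3)*(14/3)*2)*(-8 - 5*12) = 56*(-8 - 1*60)/9 = 56*(-8 - 60)/9 = (56/9)*(-68) = -3808/9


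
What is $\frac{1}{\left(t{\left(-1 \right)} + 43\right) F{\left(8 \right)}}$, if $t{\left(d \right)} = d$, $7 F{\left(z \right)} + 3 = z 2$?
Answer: $\frac{1}{78} \approx 0.012821$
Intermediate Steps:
$F{\left(z \right)} = - \frac{3}{7} + \frac{2 z}{7}$ ($F{\left(z \right)} = - \frac{3}{7} + \frac{z 2}{7} = - \frac{3}{7} + \frac{2 z}{7}$)
$\frac{1}{\left(t{\left(-1 \right)} + 43\right) F{\left(8 \right)}} = \frac{1}{\left(-1 + 43\right) \left(- \frac{3}{7} + \frac{2}{7} \cdot 8\right)} = \frac{1}{42 \left(- \frac{3}{7} + \frac{16}{7}\right)} = \frac{1}{42 \cdot \frac{13}{7}} = \frac{1}{78}$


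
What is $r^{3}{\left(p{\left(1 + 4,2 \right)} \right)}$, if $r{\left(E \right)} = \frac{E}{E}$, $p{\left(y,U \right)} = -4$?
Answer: $1$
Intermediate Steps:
$r{\left(E \right)} = 1$
$r^{3}{\left(p{\left(1 + 4,2 \right)} \right)} = 1^{3} = 1$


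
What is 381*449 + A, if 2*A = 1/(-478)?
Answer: 163541963/956 ≈ 1.7107e+5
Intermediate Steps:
A = -1/956 (A = (½)/(-478) = (½)*(-1/478) = -1/956 ≈ -0.0010460)
381*449 + A = 381*449 - 1/956 = 171069 - 1/956 = 163541963/956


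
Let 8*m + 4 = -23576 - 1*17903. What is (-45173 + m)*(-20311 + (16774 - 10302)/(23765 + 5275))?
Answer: 9900875640969/9680 ≈ 1.0228e+9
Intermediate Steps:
m = -41483/8 (m = -½ + (-23576 - 1*17903)/8 = -½ + (-23576 - 17903)/8 = -½ + (⅛)*(-41479) = -½ - 41479/8 = -41483/8 ≈ -5185.4)
(-45173 + m)*(-20311 + (16774 - 10302)/(23765 + 5275)) = (-45173 - 41483/8)*(-20311 + (16774 - 10302)/(23765 + 5275)) = -402867*(-20311 + 6472/29040)/8 = -402867*(-20311 + 6472*(1/29040))/8 = -402867*(-20311 + 809/3630)/8 = -402867/8*(-73728121/3630) = 9900875640969/9680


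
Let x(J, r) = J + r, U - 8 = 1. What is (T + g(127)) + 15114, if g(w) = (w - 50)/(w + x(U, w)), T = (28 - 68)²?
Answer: 4395859/263 ≈ 16714.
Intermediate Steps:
U = 9 (U = 8 + 1 = 9)
T = 1600 (T = (-40)² = 1600)
g(w) = (-50 + w)/(9 + 2*w) (g(w) = (w - 50)/(w + (9 + w)) = (-50 + w)/(9 + 2*w))
(T + g(127)) + 15114 = (1600 + (-50 + 127)/(9 + 2*127)) + 15114 = (1600 + 77/(9 + 254)) + 15114 = (1600 + 77/263) + 15114 = 420877/263 + 15114 = 4395859/263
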